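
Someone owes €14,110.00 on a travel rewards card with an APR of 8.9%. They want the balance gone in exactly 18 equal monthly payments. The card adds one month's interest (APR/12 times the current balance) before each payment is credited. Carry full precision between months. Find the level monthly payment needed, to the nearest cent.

Monthly rate r = 8.9%/12 = 0.741667% = 0.00741667.
Level-payment amortization: P = B₀·r / (1 − (1+r)^(−n)) = 14110.00·0.00741667 / (1 − 1.00742^(−18)).
Denominator 1 − (1+r)^(−18) = 0.124541362.
P = 104.649 / 0.124541362 ≈ 840.28.

€840.28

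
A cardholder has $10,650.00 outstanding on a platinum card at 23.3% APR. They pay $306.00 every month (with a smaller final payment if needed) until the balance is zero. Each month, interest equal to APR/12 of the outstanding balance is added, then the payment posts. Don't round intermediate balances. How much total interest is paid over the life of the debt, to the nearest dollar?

$7,273

Monthly rate r = 23.3%/12 = 1.94167% = 0.0194167.
Payoff takes n = ⌈−ln(1 − rB₀/P)/ln(1+r)⌉ = ⌈58.569⌉ = 59 payments; the last is $174.93.
Total paid = 58·$306.00 + $174.93 = $17,922.93.
Total interest = total paid − principal = $17,922.93 − $10,650.00 = $7,272.93.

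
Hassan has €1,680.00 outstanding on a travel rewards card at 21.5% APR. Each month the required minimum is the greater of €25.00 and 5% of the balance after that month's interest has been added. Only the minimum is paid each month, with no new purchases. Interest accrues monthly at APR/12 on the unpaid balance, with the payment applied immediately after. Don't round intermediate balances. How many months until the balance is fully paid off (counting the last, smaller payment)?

62 months

Monthly rate r = 21.5%/12 = 1.79167% = 0.0179167.
While 5% of the post-interest balance exceeds €25.00, each month B ← (B·(1+r))·(1 − 0.05), i.e. B shrinks by the factor (1+r)·0.95 = 0.96702.
This holds for months 1–37. Entering month 38 the balance is €485.77; 5% of the post-interest balance is now below €25.00, so the flat €25.00 minimum applies from here.
From month 38 a fixed €25.00 at rate r clears €485.77 in 25 more payments. Total: 37 + 25 = 62 months.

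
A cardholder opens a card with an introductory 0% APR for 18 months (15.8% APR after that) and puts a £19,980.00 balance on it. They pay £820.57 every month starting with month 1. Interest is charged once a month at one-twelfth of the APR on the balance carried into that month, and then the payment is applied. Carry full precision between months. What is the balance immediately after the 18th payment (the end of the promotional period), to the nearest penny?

Promo months 1–18 at r₀ = 0%/12 = 0; months 19+ at r₁ = 15.8%/12 = 0.0131667.
After month 18 (no interest yet): B = £19,980.00 − 18·£820.57 = £5,209.74.

£5,209.74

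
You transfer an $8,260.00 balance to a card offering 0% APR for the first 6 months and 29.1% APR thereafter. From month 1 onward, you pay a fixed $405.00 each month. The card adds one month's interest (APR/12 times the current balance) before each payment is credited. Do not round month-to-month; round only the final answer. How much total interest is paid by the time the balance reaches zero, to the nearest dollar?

$1,428

Promo months 1–6 at r₀ = 0%/12 = 0; months 7+ at r₁ = 29.1%/12 = 0.02425.
After month 6 (no interest yet): B = $8,260.00 − 6·$405.00 = $5,830.00.
Then at r₁ with $405.00/mo: n₂ = −ln(1 − r₁·B/P)/ln(1+r₁) ≈ 17.92 → 18 more payments.
Total paid = 23·$405.00 + $372.86 = $9,687.86; interest = $9,687.86 − $8,260.00 = $1,427.86.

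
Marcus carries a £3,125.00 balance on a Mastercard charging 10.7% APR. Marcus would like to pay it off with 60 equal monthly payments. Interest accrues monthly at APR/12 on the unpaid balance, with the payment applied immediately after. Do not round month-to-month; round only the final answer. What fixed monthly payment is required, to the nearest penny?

£67.48

Monthly rate r = 10.7%/12 = 0.891667% = 0.00891667.
Level-payment amortization: P = B₀·r / (1 − (1+r)^(−n)) = 3125.00·0.00891667 / (1 − 1.00892^(−60)).
Denominator 1 − (1+r)^(−60) = 0.412940368.
P = 27.8646 / 0.412940368 ≈ 67.48.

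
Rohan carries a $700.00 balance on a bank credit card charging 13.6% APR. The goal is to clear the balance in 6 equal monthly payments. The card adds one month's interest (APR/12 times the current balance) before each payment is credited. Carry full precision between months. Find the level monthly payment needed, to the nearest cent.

Monthly rate r = 13.6%/12 = 1.13333% = 0.0113333.
Level-payment amortization: P = B₀·r / (1 − (1+r)^(−n)) = 700.00·0.0113333 / (1 − 1.01133^(−6)).
Denominator 1 − (1+r)^(−6) = 0.0653821535.
P = 7.93333 / 0.0653821535 ≈ 121.34.

$121.34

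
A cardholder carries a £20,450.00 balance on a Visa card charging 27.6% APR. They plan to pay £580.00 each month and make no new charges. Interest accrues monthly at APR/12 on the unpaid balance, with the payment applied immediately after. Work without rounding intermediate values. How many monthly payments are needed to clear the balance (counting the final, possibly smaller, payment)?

Monthly rate r = 27.6%/12 = 2.3% = 0.023.
Recurrence: B ← B·(1+r) − £580.00.
Month 1: interest £470.35; balance after payment £20,340.35.
Month 2: interest £467.83; balance after payment £20,228.18.
Closed form: n = −ln(1 − rB₀/P)/ln(1+r) = −ln(0.18905)/ln(1.023) ≈ 73.253, so the balance reaches zero during payment 74.

74 months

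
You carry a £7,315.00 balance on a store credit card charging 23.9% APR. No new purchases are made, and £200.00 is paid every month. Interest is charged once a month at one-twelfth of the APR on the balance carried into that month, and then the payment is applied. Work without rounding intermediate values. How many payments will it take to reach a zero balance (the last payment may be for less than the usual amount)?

67 payments

Monthly rate r = 23.9%/12 = 1.99167% = 0.0199167.
Recurrence: B ← B·(1+r) − £200.00.
Month 1: interest £145.69; balance after payment £7,260.69.
Month 2: interest £144.61; balance after payment £7,205.30.
Closed form: n = −ln(1 − rB₀/P)/ln(1+r) = −ln(0.27155)/ln(1.01992) ≈ 66.103, so the balance reaches zero during payment 67.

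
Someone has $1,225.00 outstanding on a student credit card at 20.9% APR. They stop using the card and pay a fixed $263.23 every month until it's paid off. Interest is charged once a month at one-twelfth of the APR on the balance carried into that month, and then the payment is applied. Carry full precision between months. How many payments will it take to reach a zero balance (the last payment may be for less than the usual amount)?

Monthly rate r = 20.9%/12 = 1.74167% = 0.0174167.
Recurrence: B ← B·(1+r) − $263.23.
Month 1: interest $21.34; balance after payment $983.11.
Month 2: interest $17.12; balance after payment $737.00.
Month 3: interest $12.84; balance after payment $486.60.
Month 4: interest $8.48; balance after payment $231.85.
Month 5: interest $4.04; balance after payment $0.00.

5 months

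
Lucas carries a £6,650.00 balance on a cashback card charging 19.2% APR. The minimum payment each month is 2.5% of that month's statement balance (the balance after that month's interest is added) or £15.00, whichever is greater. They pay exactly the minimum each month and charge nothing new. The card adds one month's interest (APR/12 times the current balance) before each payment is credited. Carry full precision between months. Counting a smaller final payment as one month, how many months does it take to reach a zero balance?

319 months

Monthly rate r = 19.2%/12 = 1.6% = 0.016.
While 2.5% of the post-interest balance exceeds £15.00, each month B ← (B·(1+r))·(1 − 0.025), i.e. B shrinks by the factor (1+r)·0.975 = 0.9906.
This holds for months 1–257. Entering month 258 the balance is £587.07; 2.5% of the post-interest balance is now below £15.00, so the flat £15.00 minimum applies from here.
From month 258 a fixed £15.00 at rate r clears £587.07 in 62 more payments. Total: 257 + 62 = 319 months.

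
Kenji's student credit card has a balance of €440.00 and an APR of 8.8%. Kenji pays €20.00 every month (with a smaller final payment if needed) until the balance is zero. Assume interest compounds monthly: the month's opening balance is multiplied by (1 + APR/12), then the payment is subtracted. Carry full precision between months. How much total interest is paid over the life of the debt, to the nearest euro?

€42

Monthly rate r = 8.8%/12 = 0.733333% = 0.00733333.
Payoff takes n = ⌈−ln(1 − rB₀/P)/ln(1+r)⌉ = ⌈24.080⌉ = 25 payments; the last is €1.60.
Total paid = 24·€20.00 + €1.60 = €481.60.
Total interest = total paid − principal = €481.60 − €440.00 = €41.60.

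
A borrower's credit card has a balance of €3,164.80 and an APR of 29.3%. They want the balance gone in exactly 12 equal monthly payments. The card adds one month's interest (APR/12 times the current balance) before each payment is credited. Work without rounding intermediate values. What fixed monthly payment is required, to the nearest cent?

Monthly rate r = 29.3%/12 = 2.44167% = 0.0244167.
Level-payment amortization: P = B₀·r / (1 − (1+r)^(−n)) = 3164.80·0.0244167 / (1 − 1.02442^(−12)).
Denominator 1 − (1+r)^(−12) = 0.251347338.
P = 77.2739 / 0.251347338 ≈ 307.44.

€307.44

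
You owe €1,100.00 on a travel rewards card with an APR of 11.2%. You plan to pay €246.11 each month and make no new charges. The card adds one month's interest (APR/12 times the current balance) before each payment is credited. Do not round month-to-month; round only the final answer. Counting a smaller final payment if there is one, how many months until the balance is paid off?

Monthly rate r = 11.2%/12 = 0.933333% = 0.00933333.
Recurrence: B ← B·(1+r) − €246.11.
Month 1: interest €10.27; balance after payment €864.16.
Month 2: interest €8.07; balance after payment €626.11.
Month 3: interest €5.84; balance after payment €385.85.
Month 4: interest €3.60; balance after payment €143.34.
Month 5: interest €1.34; balance after payment €0.00.

5 payments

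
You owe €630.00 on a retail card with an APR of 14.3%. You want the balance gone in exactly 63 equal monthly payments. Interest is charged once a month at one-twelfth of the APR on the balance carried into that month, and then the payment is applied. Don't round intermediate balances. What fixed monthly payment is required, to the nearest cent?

Monthly rate r = 14.3%/12 = 1.19167% = 0.0119167.
Level-payment amortization: P = B₀·r / (1 − (1+r)^(−n)) = 630.00·0.0119167 / (1 − 1.01192^(−63)).
Denominator 1 − (1+r)^(−63) = 0.525888145.
P = 7.5075 / 0.525888145 ≈ 14.28.

€14.28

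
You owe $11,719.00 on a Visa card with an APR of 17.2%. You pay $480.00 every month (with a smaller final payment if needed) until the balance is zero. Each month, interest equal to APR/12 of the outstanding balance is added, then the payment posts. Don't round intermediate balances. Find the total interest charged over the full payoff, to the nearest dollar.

Monthly rate r = 17.2%/12 = 1.43333% = 0.0143333.
Payoff takes n = ⌈−ln(1 − rB₀/P)/ln(1+r)⌉ = ⌈30.263⌉ = 31 payments; the last is $127.03.
Total paid = 30·$480.00 + $127.03 = $14,527.03.
Total interest = total paid − principal = $14,527.03 − $11,719.00 = $2,808.03.

$2,808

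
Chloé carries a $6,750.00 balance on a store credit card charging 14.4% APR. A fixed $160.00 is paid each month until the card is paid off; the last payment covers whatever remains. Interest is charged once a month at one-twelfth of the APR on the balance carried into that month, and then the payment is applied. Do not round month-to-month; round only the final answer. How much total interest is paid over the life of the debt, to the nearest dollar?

Monthly rate r = 14.4%/12 = 1.2% = 0.012.
Payoff takes n = ⌈−ln(1 − rB₀/P)/ln(1+r)⌉ = ⌈59.163⌉ = 60 payments; the last is $26.16.
Total paid = 59·$160.00 + $26.16 = $9,466.16.
Total interest = total paid − principal = $9,466.16 − $6,750.00 = $2,716.16.

$2,716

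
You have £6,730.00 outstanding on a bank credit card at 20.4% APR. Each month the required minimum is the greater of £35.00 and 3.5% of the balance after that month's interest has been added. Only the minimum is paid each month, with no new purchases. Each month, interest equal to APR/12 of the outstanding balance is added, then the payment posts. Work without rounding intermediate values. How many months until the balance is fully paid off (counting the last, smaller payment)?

141 months

Monthly rate r = 20.4%/12 = 1.7% = 0.017.
While 3.5% of the post-interest balance exceeds £35.00, each month B ← (B·(1+r))·(1 − 0.035), i.e. B shrinks by the factor (1+r)·0.965 = 0.9814.
This holds for months 1–103. Entering month 104 the balance is £973.61; 3.5% of the post-interest balance is now below £35.00, so the flat £35.00 minimum applies from here.
From month 104 a fixed £35.00 at rate r clears £973.61 in 38 more payments. Total: 103 + 38 = 141 months.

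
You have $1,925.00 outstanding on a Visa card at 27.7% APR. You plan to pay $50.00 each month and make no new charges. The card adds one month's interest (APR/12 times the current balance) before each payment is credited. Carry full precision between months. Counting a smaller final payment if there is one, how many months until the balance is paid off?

97 months

Monthly rate r = 27.7%/12 = 2.30833% = 0.0230833.
Recurrence: B ← B·(1+r) − $50.00.
Month 1: interest $44.44; balance after payment $1,919.44.
Month 2: interest $44.31; balance after payment $1,913.74.
Closed form: n = −ln(1 − rB₀/P)/ln(1+r) = −ln(0.11129)/ln(1.02308) ≈ 96.210, so the balance reaches zero during payment 97.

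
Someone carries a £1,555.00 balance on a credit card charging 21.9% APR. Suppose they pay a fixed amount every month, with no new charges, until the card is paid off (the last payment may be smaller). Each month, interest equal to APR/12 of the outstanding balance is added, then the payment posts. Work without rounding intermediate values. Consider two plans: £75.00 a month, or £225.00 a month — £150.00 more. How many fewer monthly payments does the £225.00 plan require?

Monthly rate r = 21.9%/12 = 1.825% = 0.01825.
At £75.00/mo: n = ⌈−ln(1 − rB₀/P)/ln(1+r)⌉ = 27 payments (last £21.74); total interest = total paid − £1,555.00 = £416.74.
At £225.00/mo: 8 payments (last £102.80); total interest £122.80.
Payments saved = 27 − 8 = 19.

19 fewer payments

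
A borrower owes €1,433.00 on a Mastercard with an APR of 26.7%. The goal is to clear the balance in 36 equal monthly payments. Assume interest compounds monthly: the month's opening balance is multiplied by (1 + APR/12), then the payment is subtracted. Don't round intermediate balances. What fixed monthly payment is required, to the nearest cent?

Monthly rate r = 26.7%/12 = 2.225% = 0.02225.
Level-payment amortization: P = B₀·r / (1 − (1+r)^(−n)) = 1433.00·0.02225 / (1 − 1.02225^(−36)).
Denominator 1 − (1+r)^(−36) = 0.54716112.
P = 31.8842 / 0.54716112 ≈ 58.27.

€58.27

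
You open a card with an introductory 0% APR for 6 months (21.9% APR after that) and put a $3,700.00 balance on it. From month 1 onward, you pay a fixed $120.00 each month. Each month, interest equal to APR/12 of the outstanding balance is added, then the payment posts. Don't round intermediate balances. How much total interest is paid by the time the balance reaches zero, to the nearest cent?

$1,025.82

Promo months 1–6 at r₀ = 0%/12 = 0; months 7+ at r₁ = 21.9%/12 = 0.01825.
After month 6 (no interest yet): B = $3,700.00 − 6·$120.00 = $2,980.00.
Then at r₁ with $120.00/mo: n₂ = −ln(1 − r₁·B/P)/ln(1+r₁) ≈ 33.38 → 34 more payments.
Total paid = 39·$120.00 + $45.82 = $4,725.82; interest = $4,725.82 − $3,700.00 = $1,025.82.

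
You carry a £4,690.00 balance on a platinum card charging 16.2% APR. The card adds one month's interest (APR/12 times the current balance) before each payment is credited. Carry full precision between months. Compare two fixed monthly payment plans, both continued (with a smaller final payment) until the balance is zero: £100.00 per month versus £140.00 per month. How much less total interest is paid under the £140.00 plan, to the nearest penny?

£1,193.87

Monthly rate r = 16.2%/12 = 1.35% = 0.0135.
At £100.00/mo: n = ⌈−ln(1 − rB₀/P)/ln(1+r)⌉ = 75 payments (last £78.31); total interest = total paid − £4,690.00 = £2,788.31.
At £140.00/mo: 45 payments (last £124.44); total interest £1,594.44.
Interest saved = £2,788.31 − £1,594.44 = £1,193.87.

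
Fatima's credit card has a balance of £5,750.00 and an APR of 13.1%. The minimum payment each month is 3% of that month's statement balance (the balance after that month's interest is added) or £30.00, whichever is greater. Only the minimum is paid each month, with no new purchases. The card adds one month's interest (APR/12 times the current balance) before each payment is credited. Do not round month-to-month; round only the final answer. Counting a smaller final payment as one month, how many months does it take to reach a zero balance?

131 months

Monthly rate r = 13.1%/12 = 1.09167% = 0.0109167.
While 3% of the post-interest balance exceeds £30.00, each month B ← (B·(1+r))·(1 − 0.03), i.e. B shrinks by the factor (1+r)·0.97 = 0.98059.
This holds for months 1–90. Entering month 91 the balance is £985.16; 3% of the post-interest balance is now below £30.00, so the flat £30.00 minimum applies from here.
From month 91 a fixed £30.00 at rate r clears £985.16 in 41 more payments. Total: 90 + 41 = 131 months.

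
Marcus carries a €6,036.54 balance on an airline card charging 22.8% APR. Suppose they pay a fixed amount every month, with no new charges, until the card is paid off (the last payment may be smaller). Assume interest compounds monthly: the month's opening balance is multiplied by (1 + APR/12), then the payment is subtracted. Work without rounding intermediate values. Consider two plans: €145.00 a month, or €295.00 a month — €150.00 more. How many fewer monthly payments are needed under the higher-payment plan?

Monthly rate r = 22.8%/12 = 1.9% = 0.019.
At €145.00/mo: n = ⌈−ln(1 − rB₀/P)/ln(1+r)⌉ = 84 payments (last €24.78); total interest = total paid − €6,036.54 = €6,023.24.
At €295.00/mo: 27 payments (last €46.70); total interest €1,680.16.
Payments saved = 84 − 27 = 57.

57 fewer payments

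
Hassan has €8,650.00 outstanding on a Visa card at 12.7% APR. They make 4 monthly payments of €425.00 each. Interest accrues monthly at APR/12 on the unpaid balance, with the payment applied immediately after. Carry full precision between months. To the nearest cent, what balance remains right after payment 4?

€7,294.86

Monthly rate r = 12.7%/12 = 1.05833% = 0.0105833.
Each month: B ← B·(1+r) − €425.00.
Month 1: interest €91.55; balance after payment €8,316.55.
Month 2: interest €88.02; balance after payment €7,979.56.
Month 3: interest €84.45; balance after payment €7,639.01.
Month 4: interest €80.85; balance after payment €7,294.86.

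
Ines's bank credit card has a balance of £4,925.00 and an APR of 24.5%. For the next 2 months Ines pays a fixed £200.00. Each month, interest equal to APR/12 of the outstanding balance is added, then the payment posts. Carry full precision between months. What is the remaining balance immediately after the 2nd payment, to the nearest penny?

Monthly rate r = 24.5%/12 = 2.04167% = 0.0204167.
Each month: B ← B·(1+r) − £200.00.
Month 1: interest £100.55; balance after payment £4,825.55.
Month 2: interest £98.52; balance after payment £4,724.07.

£4,724.07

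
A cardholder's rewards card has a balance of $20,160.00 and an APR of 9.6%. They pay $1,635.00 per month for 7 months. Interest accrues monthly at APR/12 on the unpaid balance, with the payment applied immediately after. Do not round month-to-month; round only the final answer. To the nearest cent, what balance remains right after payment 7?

Monthly rate r = 9.6%/12 = 0.8% = 0.008.
Each month: B ← B·(1+r) − $1,635.00.
Month 1: interest $161.28; balance after payment $18,686.28.
Month 2: interest $149.49; balance after payment $17,200.77.
Month 3: interest $137.61; balance after payment $15,703.38.
Month 4: interest $125.63; balance after payment $14,194.00.
Month 5: interest $113.55; balance after payment $12,672.56.
Month 6: interest $101.38; balance after payment $11,138.94.
Month 7: interest $89.11; balance after payment $9,593.05.

$9,593.05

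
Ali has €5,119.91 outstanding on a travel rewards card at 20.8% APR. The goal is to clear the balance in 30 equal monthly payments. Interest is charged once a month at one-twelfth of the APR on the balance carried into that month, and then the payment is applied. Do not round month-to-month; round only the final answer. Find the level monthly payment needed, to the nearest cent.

€220.31

Monthly rate r = 20.8%/12 = 1.73333% = 0.0173333.
Level-payment amortization: P = B₀·r / (1 − (1+r)^(−n)) = 5119.91·0.0173333 / (1 − 1.01733^(−30)).
Denominator 1 − (1+r)^(−30) = 0.402824801.
P = 88.7451 / 0.402824801 ≈ 220.31.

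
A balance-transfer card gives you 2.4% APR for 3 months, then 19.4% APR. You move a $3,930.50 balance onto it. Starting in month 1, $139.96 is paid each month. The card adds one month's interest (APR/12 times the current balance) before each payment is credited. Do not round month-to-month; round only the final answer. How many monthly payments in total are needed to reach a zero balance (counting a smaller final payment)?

Promo months 1–3 at r₀ = 2.4%/12 = 0.002; months 4+ at r₁ = 19.4%/12 = 0.0161667.
After month 3: iterate B ← B·(1+r₀) − $139.96 for 3 months → $3,533.41.
Then at r₁ with $139.96/mo: n₂ = −ln(1 − r₁·B/P)/ln(1+r₁) ≈ 32.70 → 33 more payments.

36 months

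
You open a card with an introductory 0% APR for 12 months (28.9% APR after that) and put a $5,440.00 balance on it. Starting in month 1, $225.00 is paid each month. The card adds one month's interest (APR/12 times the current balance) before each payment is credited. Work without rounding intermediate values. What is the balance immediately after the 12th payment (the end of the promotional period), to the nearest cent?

Promo months 1–12 at r₀ = 0%/12 = 0; months 13+ at r₁ = 28.9%/12 = 0.0240833.
After month 12 (no interest yet): B = $5,440.00 − 12·$225.00 = $2,740.00.

$2,740.00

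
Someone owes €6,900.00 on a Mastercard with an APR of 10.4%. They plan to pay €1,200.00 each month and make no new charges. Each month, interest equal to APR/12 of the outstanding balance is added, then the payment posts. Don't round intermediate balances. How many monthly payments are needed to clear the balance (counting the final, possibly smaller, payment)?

6 months

Monthly rate r = 10.4%/12 = 0.866667% = 0.00866667.
Recurrence: B ← B·(1+r) − €1,200.00.
Month 1: interest €59.80; balance after payment €5,759.80.
Month 2: interest €49.92; balance after payment €4,609.72.
Month 3: interest €39.95; balance after payment €3,449.67.
Month 4: interest €29.90; balance after payment €2,279.57.
Month 5: interest €19.76; balance after payment €1,099.32.
Month 6: interest €9.53; balance after payment €0.00.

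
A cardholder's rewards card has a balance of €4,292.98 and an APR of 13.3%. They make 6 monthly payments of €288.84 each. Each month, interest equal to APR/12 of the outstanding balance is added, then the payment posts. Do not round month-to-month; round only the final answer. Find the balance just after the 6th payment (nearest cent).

€2,804.72

Monthly rate r = 13.3%/12 = 1.10833% = 0.0110833.
Each month: B ← B·(1+r) − €288.84.
Month 1: interest €47.58; balance after payment €4,051.72.
Month 2: interest €44.91; balance after payment €3,807.79.
Month 3: interest €42.20; balance after payment €3,561.15.
Month 4: interest €39.47; balance after payment €3,311.78.
Month 5: interest €36.71; balance after payment €3,059.65.
Month 6: interest €33.91; balance after payment €2,804.72.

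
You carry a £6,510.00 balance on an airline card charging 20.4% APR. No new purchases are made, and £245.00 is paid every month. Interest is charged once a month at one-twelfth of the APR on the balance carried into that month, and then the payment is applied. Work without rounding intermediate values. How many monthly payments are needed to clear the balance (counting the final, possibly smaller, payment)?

Monthly rate r = 20.4%/12 = 1.7% = 0.017.
Recurrence: B ← B·(1+r) − £245.00.
Month 1: interest £110.67; balance after payment £6,375.67.
Month 2: interest £108.39; balance after payment £6,239.06.
Closed form: n = −ln(1 − rB₀/P)/ln(1+r) = −ln(0.54829)/ln(1.017) ≈ 35.650, so the balance reaches zero during payment 36.

36 payments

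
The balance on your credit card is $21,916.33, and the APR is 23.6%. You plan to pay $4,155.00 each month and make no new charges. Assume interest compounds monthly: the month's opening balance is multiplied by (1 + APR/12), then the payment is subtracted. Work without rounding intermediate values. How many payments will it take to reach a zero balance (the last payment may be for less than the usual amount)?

6 payments

Monthly rate r = 23.6%/12 = 1.96667% = 0.0196667.
Recurrence: B ← B·(1+r) − $4,155.00.
Month 1: interest $431.02; balance after payment $18,192.35.
Month 2: interest $357.78; balance after payment $14,395.13.
Month 3: interest $283.10; balance after payment $10,523.24.
Month 4: interest $206.96; balance after payment $6,575.20.
Month 5: interest $129.31; balance after payment $2,549.51.
Month 6: interest $50.14; balance after payment $0.00.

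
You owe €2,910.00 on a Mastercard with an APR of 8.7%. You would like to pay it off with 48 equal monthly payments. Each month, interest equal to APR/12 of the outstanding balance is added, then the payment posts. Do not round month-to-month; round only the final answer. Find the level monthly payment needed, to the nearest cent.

Monthly rate r = 8.7%/12 = 0.725% = 0.00725.
Level-payment amortization: P = B₀·r / (1 − (1+r)^(−n)) = 2910.00·0.00725 / (1 − 1.00725^(−48)).
Denominator 1 − (1+r)^(−48) = 0.293014105.
P = 21.0975 / 0.293014105 ≈ 72.00.

€72.00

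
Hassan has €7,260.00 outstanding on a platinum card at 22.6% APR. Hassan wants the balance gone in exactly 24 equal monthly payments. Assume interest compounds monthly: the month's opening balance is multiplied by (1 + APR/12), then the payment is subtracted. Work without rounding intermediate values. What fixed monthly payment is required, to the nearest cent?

€378.79

Monthly rate r = 22.6%/12 = 1.88333% = 0.0188333.
Level-payment amortization: P = B₀·r / (1 − (1+r)^(−n)) = 7260.00·0.0188333 / (1 − 1.01883^(−24)).
Denominator 1 − (1+r)^(−24) = 0.360965198.
P = 136.73 / 0.360965198 ≈ 378.79.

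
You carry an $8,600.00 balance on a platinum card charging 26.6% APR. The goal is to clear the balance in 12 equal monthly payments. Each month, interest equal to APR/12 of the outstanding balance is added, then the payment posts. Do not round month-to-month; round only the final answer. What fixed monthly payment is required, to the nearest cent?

$824.07

Monthly rate r = 26.6%/12 = 2.21667% = 0.0221667.
Level-payment amortization: P = B₀·r / (1 − (1+r)^(−n)) = 8600.00·0.0221667 / (1 − 1.02217^(−12)).
Denominator 1 − (1+r)^(−12) = 0.231330891.
P = 190.633 / 0.231330891 ≈ 824.07.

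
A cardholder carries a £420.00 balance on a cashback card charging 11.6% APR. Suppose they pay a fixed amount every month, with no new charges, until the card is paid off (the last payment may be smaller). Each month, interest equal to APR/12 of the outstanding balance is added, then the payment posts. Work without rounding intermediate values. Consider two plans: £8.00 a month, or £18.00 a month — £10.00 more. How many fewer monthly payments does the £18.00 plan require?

Monthly rate r = 11.6%/12 = 0.966667% = 0.00966667.
At £8.00/mo: n = ⌈−ln(1 − rB₀/P)/ln(1+r)⌉ = 74 payments (last £4.98); total interest = total paid − £420.00 = £168.98.
At £18.00/mo: 27 payments (last £10.28); total interest £58.28.
Payments saved = 74 − 27 = 47.

47 fewer payments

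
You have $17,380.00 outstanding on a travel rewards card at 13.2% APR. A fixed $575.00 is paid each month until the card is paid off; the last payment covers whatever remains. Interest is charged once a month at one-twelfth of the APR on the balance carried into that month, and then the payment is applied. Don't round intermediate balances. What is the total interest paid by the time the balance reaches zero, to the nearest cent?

$3,864.60

Monthly rate r = 13.2%/12 = 1.1% = 0.011.
Payoff takes n = ⌈−ln(1 − rB₀/P)/ln(1+r)⌉ = ⌈36.947⌉ = 37 payments; the last is $544.60.
Total paid = 36·$575.00 + $544.60 = $21,244.60.
Total interest = total paid − principal = $21,244.60 − $17,380.00 = $3,864.60.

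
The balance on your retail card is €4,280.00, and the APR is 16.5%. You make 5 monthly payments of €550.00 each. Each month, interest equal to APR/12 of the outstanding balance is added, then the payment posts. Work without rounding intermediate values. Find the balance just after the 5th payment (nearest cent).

€1,755.78

Monthly rate r = 16.5%/12 = 1.375% = 0.01375.
Each month: B ← B·(1+r) − €550.00.
Month 1: interest €58.85; balance after payment €3,788.85.
Month 2: interest €52.10; balance after payment €3,290.95.
Month 3: interest €45.25; balance after payment €2,786.20.
Month 4: interest €38.31; balance after payment €2,274.51.
Month 5: interest €31.27; balance after payment €1,755.78.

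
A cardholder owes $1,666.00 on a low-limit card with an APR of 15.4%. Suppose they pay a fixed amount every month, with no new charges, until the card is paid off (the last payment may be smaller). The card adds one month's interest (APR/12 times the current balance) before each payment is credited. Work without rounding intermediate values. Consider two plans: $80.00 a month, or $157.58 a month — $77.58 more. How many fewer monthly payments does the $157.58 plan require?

Monthly rate r = 15.4%/12 = 1.28333% = 0.0128333.
At $80.00/mo: n = ⌈−ln(1 − rB₀/P)/ln(1+r)⌉ = 25 payments (last $30.96); total interest = total paid − $1,666.00 = $284.96.
At $157.58/mo: 12 payments (last $68.74); total interest $136.12.
Payments saved = 25 − 12 = 13.

13 fewer payments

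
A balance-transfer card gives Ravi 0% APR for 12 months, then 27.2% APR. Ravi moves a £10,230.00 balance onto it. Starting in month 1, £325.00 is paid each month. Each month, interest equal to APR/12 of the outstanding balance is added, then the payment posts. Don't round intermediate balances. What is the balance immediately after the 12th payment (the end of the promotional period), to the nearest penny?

£6,330.00

Promo months 1–12 at r₀ = 0%/12 = 0; months 13+ at r₁ = 27.2%/12 = 0.0226667.
After month 12 (no interest yet): B = £10,230.00 − 12·£325.00 = £6,330.00.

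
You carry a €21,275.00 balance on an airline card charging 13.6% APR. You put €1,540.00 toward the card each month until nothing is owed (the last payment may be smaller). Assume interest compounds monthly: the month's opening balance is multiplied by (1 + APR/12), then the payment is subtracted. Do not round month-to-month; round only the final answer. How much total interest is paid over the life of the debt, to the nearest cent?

€1,994.42

Monthly rate r = 13.6%/12 = 1.13333% = 0.0113333.
Payoff takes n = ⌈−ln(1 − rB₀/P)/ln(1+r)⌉ = ⌈15.109⌉ = 16 payments; the last is €169.42.
Total paid = 15·€1,540.00 + €169.42 = €23,269.42.
Total interest = total paid − principal = €23,269.42 − €21,275.00 = €1,994.42.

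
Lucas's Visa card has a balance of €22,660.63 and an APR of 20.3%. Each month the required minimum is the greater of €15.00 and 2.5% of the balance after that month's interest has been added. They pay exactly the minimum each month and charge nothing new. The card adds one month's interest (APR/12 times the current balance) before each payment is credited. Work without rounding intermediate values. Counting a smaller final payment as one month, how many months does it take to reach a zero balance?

493 months

Monthly rate r = 20.3%/12 = 1.69167% = 0.0169167.
While 2.5% of the post-interest balance exceeds €15.00, each month B ← (B·(1+r))·(1 − 0.025), i.e. B shrinks by the factor (1+r)·0.975 = 0.99149.
This holds for months 1–428. Entering month 429 the balance is €585.31; 2.5% of the post-interest balance is now below €15.00, so the flat €15.00 minimum applies from here.
From month 429 a fixed €15.00 at rate r clears €585.31 in 65 more payments. Total: 428 + 65 = 493 months.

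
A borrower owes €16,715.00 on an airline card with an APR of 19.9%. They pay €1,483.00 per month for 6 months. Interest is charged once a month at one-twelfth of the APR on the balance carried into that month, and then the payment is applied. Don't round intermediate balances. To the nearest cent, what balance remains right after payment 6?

Monthly rate r = 19.9%/12 = 1.65833% = 0.0165833.
Each month: B ← B·(1+r) − €1,483.00.
Month 1: interest €277.19; balance after payment €15,509.19.
Month 2: interest €257.19; balance after payment €14,283.38.
Month 3: interest €236.87; balance after payment €13,037.25.
Month 4: interest €216.20; balance after payment €11,770.45.
Month 5: interest €195.19; balance after payment €10,482.65.
Month 6: interest €173.84; balance after payment €9,173.48.

€9,173.48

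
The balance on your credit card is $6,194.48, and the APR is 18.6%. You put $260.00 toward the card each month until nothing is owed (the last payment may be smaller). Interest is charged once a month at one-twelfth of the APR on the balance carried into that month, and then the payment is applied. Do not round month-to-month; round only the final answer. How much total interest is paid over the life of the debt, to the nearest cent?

$1,596.63

Monthly rate r = 18.6%/12 = 1.55% = 0.0155.
Payoff takes n = ⌈−ln(1 − rB₀/P)/ln(1+r)⌉ = ⌈29.966⌉ = 30 payments; the last is $251.11.
Total paid = 29·$260.00 + $251.11 = $7,791.11.
Total interest = total paid − principal = $7,791.11 − $6,194.48 = $1,596.63.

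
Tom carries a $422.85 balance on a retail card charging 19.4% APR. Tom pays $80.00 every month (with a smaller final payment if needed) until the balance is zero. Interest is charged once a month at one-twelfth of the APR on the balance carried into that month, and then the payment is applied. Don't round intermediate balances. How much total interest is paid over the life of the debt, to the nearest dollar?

$23

Monthly rate r = 19.4%/12 = 1.61667% = 0.0161667.
Payoff takes n = ⌈−ln(1 − rB₀/P)/ln(1+r)⌉ = ⌈5.570⌉ = 6 payments; the last is $45.74.
Total paid = 5·$80.00 + $45.74 = $445.74.
Total interest = total paid − principal = $445.74 − $422.85 = $22.89.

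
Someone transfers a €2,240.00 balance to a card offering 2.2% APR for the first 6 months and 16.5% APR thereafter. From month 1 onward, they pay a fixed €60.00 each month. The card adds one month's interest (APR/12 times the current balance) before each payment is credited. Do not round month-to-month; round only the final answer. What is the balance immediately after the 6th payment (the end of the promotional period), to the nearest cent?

€1,903.10

Promo months 1–6 at r₀ = 2.2%/12 = 0.00183333; months 7+ at r₁ = 16.5%/12 = 0.01375.
After month 6: iterate B ← B·(1+r₀) − €60.00 for 6 months → €1,903.10.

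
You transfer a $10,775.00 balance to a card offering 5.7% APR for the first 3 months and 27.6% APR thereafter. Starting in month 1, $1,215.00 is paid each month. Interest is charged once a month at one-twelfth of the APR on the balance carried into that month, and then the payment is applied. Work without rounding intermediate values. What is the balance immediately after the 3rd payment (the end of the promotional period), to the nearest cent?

Promo months 1–3 at r₀ = 5.7%/12 = 0.00475; months 4+ at r₁ = 27.6%/12 = 0.023.
After month 3: iterate B ← B·(1+r₀) − $1,215.00 for 3 months → $7,266.93.

$7,266.93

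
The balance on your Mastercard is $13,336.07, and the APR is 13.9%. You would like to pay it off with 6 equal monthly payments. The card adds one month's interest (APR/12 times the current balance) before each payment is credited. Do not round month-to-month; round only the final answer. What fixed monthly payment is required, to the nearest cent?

$2,313.65

Monthly rate r = 13.9%/12 = 1.15833% = 0.0115833.
Level-payment amortization: P = B₀·r / (1 − (1+r)^(−n)) = 13336.07·0.0115833 / (1 − 1.01158^(−6)).
Denominator 1 − (1+r)^(−6) = 0.0667671712.
P = 154.476 / 0.0667671712 ≈ 2313.65.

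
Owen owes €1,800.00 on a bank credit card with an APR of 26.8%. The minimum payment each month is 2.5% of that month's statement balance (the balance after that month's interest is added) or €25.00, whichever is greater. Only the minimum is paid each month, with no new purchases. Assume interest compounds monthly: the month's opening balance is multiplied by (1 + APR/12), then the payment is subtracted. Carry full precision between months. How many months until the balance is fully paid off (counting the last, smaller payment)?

283 months

Monthly rate r = 26.8%/12 = 2.23333% = 0.0223333.
While 2.5% of the post-interest balance exceeds €25.00, each month B ← (B·(1+r))·(1 − 0.025), i.e. B shrinks by the factor (1+r)·0.975 = 0.99677.
This holds for months 1–189. Entering month 190 the balance is €977.53; 2.5% of the post-interest balance is now below €25.00, so the flat €25.00 minimum applies from here.
From month 190 a fixed €25.00 at rate r clears €977.53 in 94 more payments. Total: 189 + 94 = 283 months.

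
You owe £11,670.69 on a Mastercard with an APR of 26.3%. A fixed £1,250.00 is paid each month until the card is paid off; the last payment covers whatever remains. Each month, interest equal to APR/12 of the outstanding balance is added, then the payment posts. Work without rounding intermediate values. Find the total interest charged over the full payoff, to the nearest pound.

£1,533

Monthly rate r = 26.3%/12 = 2.19167% = 0.0219167.
Payoff takes n = ⌈−ln(1 − rB₀/P)/ln(1+r)⌉ = ⌈10.560⌉ = 11 payments; the last is £703.49.
Total paid = 10·£1,250.00 + £703.49 = £13,203.49.
Total interest = total paid − principal = £13,203.49 − £11,670.69 = £1,532.80.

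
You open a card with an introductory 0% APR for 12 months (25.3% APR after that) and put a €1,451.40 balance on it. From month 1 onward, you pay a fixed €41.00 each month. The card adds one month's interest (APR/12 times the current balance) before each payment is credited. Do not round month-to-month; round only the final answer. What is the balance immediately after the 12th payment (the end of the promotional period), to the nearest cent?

Promo months 1–12 at r₀ = 0%/12 = 0; months 13+ at r₁ = 25.3%/12 = 0.0210833.
After month 12 (no interest yet): B = €1,451.40 − 12·€41.00 = €959.40.

€959.40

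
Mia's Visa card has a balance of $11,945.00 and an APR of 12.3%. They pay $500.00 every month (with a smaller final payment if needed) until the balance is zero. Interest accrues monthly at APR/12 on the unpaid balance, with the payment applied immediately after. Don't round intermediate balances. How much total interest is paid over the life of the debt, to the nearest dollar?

Monthly rate r = 12.3%/12 = 1.025% = 0.01025.
Payoff takes n = ⌈−ln(1 − rB₀/P)/ln(1+r)⌉ = ⌈27.542⌉ = 28 payments; the last is $271.64.
Total paid = 27·$500.00 + $271.64 = $13,771.64.
Total interest = total paid − principal = $13,771.64 − $11,945.00 = $1,826.64.

$1,827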